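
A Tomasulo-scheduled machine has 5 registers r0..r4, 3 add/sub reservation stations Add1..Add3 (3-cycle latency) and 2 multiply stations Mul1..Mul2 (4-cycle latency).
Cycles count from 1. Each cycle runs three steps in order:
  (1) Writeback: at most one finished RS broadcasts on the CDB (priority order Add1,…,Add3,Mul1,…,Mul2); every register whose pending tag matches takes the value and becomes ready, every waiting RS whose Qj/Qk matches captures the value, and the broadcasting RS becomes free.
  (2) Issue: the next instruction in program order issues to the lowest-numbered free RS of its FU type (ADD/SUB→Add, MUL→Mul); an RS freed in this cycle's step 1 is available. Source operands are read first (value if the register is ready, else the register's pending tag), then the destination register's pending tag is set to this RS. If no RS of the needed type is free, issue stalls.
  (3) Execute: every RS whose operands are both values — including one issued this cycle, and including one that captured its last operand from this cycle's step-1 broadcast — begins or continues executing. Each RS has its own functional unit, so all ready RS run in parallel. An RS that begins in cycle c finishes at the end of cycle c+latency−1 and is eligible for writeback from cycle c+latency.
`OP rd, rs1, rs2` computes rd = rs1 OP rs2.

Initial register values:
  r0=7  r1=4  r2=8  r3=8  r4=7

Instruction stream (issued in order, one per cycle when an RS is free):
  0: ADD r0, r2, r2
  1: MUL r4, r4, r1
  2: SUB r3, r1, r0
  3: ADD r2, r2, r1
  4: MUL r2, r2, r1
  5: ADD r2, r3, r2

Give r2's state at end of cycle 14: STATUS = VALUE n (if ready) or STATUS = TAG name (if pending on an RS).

STATUS = VALUE 36

c1: issue ADD r0<-Add1 | r0:Add1,r1:4,r2:8,r3:8,r4:7
c2: issue MUL r4<-Mul1 | r0:Add1,r1:4,r2:8,r3:8,r4:Mul1
c3: issue SUB r3<-Add2 | r0:Add1,r1:4,r2:8,r3:Add2,r4:Mul1
c4: CDB Add1=16; issue ADD r2<-Add1 | r0:16,r1:4,r2:Add1,r3:Add2,r4:Mul1
c5: issue MUL r2<-Mul2 | r0:16,r1:4,r2:Mul2,r3:Add2,r4:Mul1
c6: CDB Mul1=28; issue ADD r2<-Add3 | r0:16,r1:4,r2:Add3,r3:Add2,r4:28
c7: CDB Add1=12 | r0:16,r1:4,r2:Add3,r3:Add2,r4:28
c8: CDB Add2=-12 | r0:16,r1:4,r2:Add3,r3:-12,r4:28
c9: - | r0:16,r1:4,r2:Add3,r3:-12,r4:28
c10: - | r0:16,r1:4,r2:Add3,r3:-12,r4:28
c11: CDB Mul2=48 | r0:16,r1:4,r2:Add3,r3:-12,r4:28
c12: - | r0:16,r1:4,r2:Add3,r3:-12,r4:28
c13: - | r0:16,r1:4,r2:Add3,r3:-12,r4:28
c14: CDB Add3=36 | r0:16,r1:4,r2:36,r3:-12,r4:28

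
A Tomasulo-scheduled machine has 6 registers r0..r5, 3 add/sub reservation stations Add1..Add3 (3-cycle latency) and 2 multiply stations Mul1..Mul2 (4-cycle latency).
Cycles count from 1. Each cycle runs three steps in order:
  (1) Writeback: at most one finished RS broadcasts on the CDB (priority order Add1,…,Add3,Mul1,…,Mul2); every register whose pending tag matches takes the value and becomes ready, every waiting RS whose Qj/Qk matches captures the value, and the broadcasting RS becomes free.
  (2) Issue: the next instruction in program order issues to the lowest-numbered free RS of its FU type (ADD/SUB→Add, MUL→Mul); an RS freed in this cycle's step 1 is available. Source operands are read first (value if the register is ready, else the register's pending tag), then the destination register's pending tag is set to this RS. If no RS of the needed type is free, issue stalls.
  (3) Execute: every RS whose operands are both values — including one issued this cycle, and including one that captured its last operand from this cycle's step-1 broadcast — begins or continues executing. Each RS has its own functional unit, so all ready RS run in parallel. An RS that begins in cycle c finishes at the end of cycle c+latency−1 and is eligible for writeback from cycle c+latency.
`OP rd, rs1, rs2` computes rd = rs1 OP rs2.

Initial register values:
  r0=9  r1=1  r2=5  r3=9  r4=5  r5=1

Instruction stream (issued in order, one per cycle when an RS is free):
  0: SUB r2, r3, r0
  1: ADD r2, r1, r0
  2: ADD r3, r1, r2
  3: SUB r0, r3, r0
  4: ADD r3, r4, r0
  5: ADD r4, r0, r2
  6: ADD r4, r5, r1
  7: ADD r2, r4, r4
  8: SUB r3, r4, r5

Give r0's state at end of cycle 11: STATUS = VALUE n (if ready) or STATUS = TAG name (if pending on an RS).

STATUS = VALUE 2

cycle 1: issue SUB r2<-Add1 // r0:9,r1:1,r2:Add1,r3:9,r4:5,r5:1
cycle 2: issue ADD r2<-Add2 // r0:9,r1:1,r2:Add2,r3:9,r4:5,r5:1
cycle 3: issue ADD r3<-Add3 // r0:9,r1:1,r2:Add2,r3:Add3,r4:5,r5:1
cycle 4: CDB Add1=0; issue SUB r0<-Add1 // r0:Add1,r1:1,r2:Add2,r3:Add3,r4:5,r5:1
cycle 5: CDB Add2=10; issue ADD r3<-Add2 // r0:Add1,r1:1,r2:10,r3:Add2,r4:5,r5:1
cycle 6: stall // r0:Add1,r1:1,r2:10,r3:Add2,r4:5,r5:1
cycle 7: stall // r0:Add1,r1:1,r2:10,r3:Add2,r4:5,r5:1
cycle 8: CDB Add3=11; issue ADD r4<-Add3 // r0:Add1,r1:1,r2:10,r3:Add2,r4:Add3,r5:1
cycle 9: stall // r0:Add1,r1:1,r2:10,r3:Add2,r4:Add3,r5:1
cycle 10: stall // r0:Add1,r1:1,r2:10,r3:Add2,r4:Add3,r5:1
cycle 11: CDB Add1=2; issue ADD r4<-Add1 // r0:2,r1:1,r2:10,r3:Add2,r4:Add1,r5:1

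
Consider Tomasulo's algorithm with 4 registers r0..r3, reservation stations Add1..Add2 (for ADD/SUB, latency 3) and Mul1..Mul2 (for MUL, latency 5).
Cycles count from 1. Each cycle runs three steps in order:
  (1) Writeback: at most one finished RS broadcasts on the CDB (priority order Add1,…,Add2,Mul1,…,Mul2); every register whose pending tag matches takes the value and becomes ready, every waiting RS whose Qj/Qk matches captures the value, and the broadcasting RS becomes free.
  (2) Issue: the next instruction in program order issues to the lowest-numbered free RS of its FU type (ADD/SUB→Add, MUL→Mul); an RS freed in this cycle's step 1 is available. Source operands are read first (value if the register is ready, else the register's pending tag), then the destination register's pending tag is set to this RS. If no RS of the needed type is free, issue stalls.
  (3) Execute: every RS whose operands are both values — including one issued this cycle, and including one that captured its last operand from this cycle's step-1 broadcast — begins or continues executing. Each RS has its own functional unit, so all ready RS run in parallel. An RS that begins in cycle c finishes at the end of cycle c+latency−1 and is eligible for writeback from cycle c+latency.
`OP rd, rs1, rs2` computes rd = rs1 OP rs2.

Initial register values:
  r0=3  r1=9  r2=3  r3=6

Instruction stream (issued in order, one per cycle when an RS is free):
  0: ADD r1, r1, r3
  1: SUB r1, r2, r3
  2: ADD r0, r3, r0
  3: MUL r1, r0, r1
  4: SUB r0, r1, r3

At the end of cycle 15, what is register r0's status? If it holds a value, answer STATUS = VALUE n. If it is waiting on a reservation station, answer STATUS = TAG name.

c1: issue ADD r1<-Add1 | r0:3,r1:Add1,r2:3,r3:6
c2: issue SUB r1<-Add2 | r0:3,r1:Add2,r2:3,r3:6
c3: stall | r0:3,r1:Add2,r2:3,r3:6
c4: CDB Add1=15; issue ADD r0<-Add1 | r0:Add1,r1:Add2,r2:3,r3:6
c5: CDB Add2=-3; issue MUL r1<-Mul1 | r0:Add1,r1:Mul1,r2:3,r3:6
c6: issue SUB r0<-Add2 | r0:Add2,r1:Mul1,r2:3,r3:6
c7: CDB Add1=9 | r0:Add2,r1:Mul1,r2:3,r3:6
c8: - | r0:Add2,r1:Mul1,r2:3,r3:6
c9: - | r0:Add2,r1:Mul1,r2:3,r3:6
c10: - | r0:Add2,r1:Mul1,r2:3,r3:6
c11: - | r0:Add2,r1:Mul1,r2:3,r3:6
c12: CDB Mul1=-27 | r0:Add2,r1:-27,r2:3,r3:6
c13: - | r0:Add2,r1:-27,r2:3,r3:6
c14: - | r0:Add2,r1:-27,r2:3,r3:6
c15: CDB Add2=-33 | r0:-33,r1:-27,r2:3,r3:6

STATUS = VALUE -33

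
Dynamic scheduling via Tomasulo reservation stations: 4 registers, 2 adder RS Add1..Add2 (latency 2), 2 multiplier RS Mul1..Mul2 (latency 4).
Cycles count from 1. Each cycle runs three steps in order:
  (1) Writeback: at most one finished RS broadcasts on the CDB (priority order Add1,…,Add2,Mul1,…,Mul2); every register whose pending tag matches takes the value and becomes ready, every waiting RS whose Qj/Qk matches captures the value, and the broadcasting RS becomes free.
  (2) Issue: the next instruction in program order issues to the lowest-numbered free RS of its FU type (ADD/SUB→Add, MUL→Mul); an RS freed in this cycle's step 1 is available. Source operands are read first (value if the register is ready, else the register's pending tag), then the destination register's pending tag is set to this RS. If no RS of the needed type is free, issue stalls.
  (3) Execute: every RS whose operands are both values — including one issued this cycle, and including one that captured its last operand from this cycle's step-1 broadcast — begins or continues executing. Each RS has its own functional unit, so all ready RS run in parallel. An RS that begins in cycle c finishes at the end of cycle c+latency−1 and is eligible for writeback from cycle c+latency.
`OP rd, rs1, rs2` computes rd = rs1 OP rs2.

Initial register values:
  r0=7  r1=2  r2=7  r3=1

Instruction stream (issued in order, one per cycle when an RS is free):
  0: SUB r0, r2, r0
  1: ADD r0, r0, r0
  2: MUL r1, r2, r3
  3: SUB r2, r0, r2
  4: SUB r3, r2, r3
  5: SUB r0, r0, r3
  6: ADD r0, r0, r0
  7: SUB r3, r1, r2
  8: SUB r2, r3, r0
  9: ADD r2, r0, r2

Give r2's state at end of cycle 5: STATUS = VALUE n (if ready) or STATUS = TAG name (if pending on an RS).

c1: issue SUB r0<-Add1 | r0:Add1,r1:2,r2:7,r3:1
c2: issue ADD r0<-Add2 | r0:Add2,r1:2,r2:7,r3:1
c3: CDB Add1=0; issue MUL r1<-Mul1 | r0:Add2,r1:Mul1,r2:7,r3:1
c4: issue SUB r2<-Add1 | r0:Add2,r1:Mul1,r2:Add1,r3:1
c5: CDB Add2=0; issue SUB r3<-Add2 | r0:0,r1:Mul1,r2:Add1,r3:Add2

STATUS = TAG Add1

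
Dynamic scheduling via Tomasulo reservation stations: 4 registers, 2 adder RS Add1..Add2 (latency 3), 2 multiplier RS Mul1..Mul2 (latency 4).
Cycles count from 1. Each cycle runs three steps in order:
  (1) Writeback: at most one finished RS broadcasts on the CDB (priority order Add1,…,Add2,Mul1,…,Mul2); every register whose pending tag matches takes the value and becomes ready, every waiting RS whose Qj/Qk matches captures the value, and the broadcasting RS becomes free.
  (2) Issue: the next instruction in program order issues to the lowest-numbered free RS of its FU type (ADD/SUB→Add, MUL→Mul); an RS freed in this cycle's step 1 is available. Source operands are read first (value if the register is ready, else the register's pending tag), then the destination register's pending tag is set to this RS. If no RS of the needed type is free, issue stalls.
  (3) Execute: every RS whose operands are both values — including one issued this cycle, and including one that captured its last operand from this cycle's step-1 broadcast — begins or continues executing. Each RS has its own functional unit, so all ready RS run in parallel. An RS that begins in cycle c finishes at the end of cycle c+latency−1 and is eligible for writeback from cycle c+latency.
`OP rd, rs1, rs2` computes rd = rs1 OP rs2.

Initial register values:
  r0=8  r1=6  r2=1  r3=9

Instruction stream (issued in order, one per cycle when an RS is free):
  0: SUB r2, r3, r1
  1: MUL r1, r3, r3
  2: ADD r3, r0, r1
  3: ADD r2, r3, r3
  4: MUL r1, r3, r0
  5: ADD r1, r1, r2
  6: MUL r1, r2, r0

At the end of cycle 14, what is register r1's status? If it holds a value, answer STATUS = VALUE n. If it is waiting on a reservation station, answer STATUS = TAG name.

STATUS = TAG Mul1

cycle 1: issue SUB r2<-Add1 // r0:8,r1:6,r2:Add1,r3:9
cycle 2: issue MUL r1<-Mul1 // r0:8,r1:Mul1,r2:Add1,r3:9
cycle 3: issue ADD r3<-Add2 // r0:8,r1:Mul1,r2:Add1,r3:Add2
cycle 4: CDB Add1=3; issue ADD r2<-Add1 // r0:8,r1:Mul1,r2:Add1,r3:Add2
cycle 5: issue MUL r1<-Mul2 // r0:8,r1:Mul2,r2:Add1,r3:Add2
cycle 6: CDB Mul1=81; stall // r0:8,r1:Mul2,r2:Add1,r3:Add2
cycle 7: stall // r0:8,r1:Mul2,r2:Add1,r3:Add2
cycle 8: stall // r0:8,r1:Mul2,r2:Add1,r3:Add2
cycle 9: CDB Add2=89; issue ADD r1<-Add2 // r0:8,r1:Add2,r2:Add1,r3:89
cycle 10: issue MUL r1<-Mul1 // r0:8,r1:Mul1,r2:Add1,r3:89
cycle 11: - // r0:8,r1:Mul1,r2:Add1,r3:89
cycle 12: CDB Add1=178 // r0:8,r1:Mul1,r2:178,r3:89
cycle 13: CDB Mul2=712 // r0:8,r1:Mul1,r2:178,r3:89
cycle 14: - // r0:8,r1:Mul1,r2:178,r3:89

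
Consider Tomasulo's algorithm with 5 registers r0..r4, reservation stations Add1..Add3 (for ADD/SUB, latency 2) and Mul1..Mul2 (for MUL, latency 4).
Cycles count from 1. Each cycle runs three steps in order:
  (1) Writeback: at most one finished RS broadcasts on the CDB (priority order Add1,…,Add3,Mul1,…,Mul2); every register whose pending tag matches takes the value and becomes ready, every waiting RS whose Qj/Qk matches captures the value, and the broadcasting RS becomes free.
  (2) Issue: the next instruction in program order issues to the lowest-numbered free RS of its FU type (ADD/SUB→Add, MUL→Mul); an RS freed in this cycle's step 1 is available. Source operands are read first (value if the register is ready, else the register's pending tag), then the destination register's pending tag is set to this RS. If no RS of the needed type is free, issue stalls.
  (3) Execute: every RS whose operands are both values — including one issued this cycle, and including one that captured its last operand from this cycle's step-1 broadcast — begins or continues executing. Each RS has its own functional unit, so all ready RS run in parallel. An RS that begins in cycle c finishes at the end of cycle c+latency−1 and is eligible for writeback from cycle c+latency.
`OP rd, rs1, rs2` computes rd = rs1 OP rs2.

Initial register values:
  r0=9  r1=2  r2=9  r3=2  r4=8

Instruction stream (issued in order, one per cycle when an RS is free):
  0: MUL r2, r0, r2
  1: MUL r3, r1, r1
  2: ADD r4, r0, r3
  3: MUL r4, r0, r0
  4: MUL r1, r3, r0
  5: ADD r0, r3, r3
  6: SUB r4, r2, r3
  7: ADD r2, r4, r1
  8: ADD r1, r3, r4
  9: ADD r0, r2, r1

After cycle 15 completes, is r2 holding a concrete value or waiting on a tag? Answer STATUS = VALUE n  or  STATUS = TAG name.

cycle 1: issue MUL r2<-Mul1 // r0:9,r1:2,r2:Mul1,r3:2,r4:8
cycle 2: issue MUL r3<-Mul2 // r0:9,r1:2,r2:Mul1,r3:Mul2,r4:8
cycle 3: issue ADD r4<-Add1 // r0:9,r1:2,r2:Mul1,r3:Mul2,r4:Add1
cycle 4: stall // r0:9,r1:2,r2:Mul1,r3:Mul2,r4:Add1
cycle 5: CDB Mul1=81; issue MUL r4<-Mul1 // r0:9,r1:2,r2:81,r3:Mul2,r4:Mul1
cycle 6: CDB Mul2=4; issue MUL r1<-Mul2 // r0:9,r1:Mul2,r2:81,r3:4,r4:Mul1
cycle 7: issue ADD r0<-Add2 // r0:Add2,r1:Mul2,r2:81,r3:4,r4:Mul1
cycle 8: CDB Add1=13; issue SUB r4<-Add1 // r0:Add2,r1:Mul2,r2:81,r3:4,r4:Add1
cycle 9: CDB Add2=8; issue ADD r2<-Add2 // r0:8,r1:Mul2,r2:Add2,r3:4,r4:Add1
cycle 10: CDB Add1=77; issue ADD r1<-Add1 // r0:8,r1:Add1,r2:Add2,r3:4,r4:77
cycle 11: CDB Mul1=81; issue ADD r0<-Add3 // r0:Add3,r1:Add1,r2:Add2,r3:4,r4:77
cycle 12: CDB Add1=81 // r0:Add3,r1:81,r2:Add2,r3:4,r4:77
cycle 13: CDB Mul2=36 // r0:Add3,r1:81,r2:Add2,r3:4,r4:77
cycle 14: - // r0:Add3,r1:81,r2:Add2,r3:4,r4:77
cycle 15: CDB Add2=113 // r0:Add3,r1:81,r2:113,r3:4,r4:77

STATUS = VALUE 113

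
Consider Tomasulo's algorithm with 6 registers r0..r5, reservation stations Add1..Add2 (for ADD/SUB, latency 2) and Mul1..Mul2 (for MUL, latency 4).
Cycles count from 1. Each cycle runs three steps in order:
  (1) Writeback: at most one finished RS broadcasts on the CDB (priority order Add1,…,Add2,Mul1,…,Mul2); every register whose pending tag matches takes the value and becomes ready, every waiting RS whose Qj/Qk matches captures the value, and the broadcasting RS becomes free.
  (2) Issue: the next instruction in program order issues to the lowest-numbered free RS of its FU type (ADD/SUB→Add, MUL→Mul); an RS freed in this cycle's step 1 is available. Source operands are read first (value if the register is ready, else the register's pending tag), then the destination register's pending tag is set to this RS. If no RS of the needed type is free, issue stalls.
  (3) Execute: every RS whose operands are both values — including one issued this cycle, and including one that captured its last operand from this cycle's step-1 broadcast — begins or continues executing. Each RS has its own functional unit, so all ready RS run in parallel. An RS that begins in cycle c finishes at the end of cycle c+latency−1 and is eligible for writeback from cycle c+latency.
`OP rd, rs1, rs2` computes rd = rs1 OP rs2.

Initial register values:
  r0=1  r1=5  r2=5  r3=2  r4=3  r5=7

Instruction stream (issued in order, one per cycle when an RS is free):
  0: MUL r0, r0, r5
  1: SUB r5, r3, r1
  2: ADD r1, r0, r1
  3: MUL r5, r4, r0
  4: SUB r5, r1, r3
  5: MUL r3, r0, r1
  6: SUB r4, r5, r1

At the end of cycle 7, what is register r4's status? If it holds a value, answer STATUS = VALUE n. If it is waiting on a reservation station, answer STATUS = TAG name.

STATUS = TAG Add2

cycle 1: issue MUL r0<-Mul1 // r0:Mul1,r1:5,r2:5,r3:2,r4:3,r5:7
cycle 2: issue SUB r5<-Add1 // r0:Mul1,r1:5,r2:5,r3:2,r4:3,r5:Add1
cycle 3: issue ADD r1<-Add2 // r0:Mul1,r1:Add2,r2:5,r3:2,r4:3,r5:Add1
cycle 4: CDB Add1=-3; issue MUL r5<-Mul2 // r0:Mul1,r1:Add2,r2:5,r3:2,r4:3,r5:Mul2
cycle 5: CDB Mul1=7; issue SUB r5<-Add1 // r0:7,r1:Add2,r2:5,r3:2,r4:3,r5:Add1
cycle 6: issue MUL r3<-Mul1 // r0:7,r1:Add2,r2:5,r3:Mul1,r4:3,r5:Add1
cycle 7: CDB Add2=12; issue SUB r4<-Add2 // r0:7,r1:12,r2:5,r3:Mul1,r4:Add2,r5:Add1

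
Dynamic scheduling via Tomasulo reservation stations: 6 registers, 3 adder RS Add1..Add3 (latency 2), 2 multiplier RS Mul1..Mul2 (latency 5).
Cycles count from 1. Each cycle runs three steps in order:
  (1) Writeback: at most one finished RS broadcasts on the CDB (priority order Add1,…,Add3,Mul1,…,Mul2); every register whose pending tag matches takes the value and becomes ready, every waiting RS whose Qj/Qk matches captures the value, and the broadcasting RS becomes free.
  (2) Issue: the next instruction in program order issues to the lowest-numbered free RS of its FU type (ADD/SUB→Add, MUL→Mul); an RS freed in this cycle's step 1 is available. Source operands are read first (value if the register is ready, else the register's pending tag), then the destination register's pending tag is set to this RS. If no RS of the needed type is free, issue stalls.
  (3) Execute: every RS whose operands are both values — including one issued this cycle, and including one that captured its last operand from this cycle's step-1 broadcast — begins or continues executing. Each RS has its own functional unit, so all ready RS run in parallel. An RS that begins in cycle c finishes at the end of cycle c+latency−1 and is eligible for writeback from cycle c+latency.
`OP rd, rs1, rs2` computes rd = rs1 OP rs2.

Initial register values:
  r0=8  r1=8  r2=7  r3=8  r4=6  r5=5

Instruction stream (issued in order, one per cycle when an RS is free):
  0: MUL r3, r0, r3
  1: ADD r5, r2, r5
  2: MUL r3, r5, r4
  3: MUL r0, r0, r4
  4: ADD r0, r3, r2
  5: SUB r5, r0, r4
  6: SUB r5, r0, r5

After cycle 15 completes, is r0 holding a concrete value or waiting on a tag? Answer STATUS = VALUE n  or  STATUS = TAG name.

STATUS = VALUE 79

  c1: issue MUL r3<-Mul1  regs: r0:8,r1:8,r2:7,r3:Mul1,r4:6,r5:5
  c2: issue ADD r5<-Add1  regs: r0:8,r1:8,r2:7,r3:Mul1,r4:6,r5:Add1
  c3: issue MUL r3<-Mul2  regs: r0:8,r1:8,r2:7,r3:Mul2,r4:6,r5:Add1
  c4: CDB Add1=12; stall  regs: r0:8,r1:8,r2:7,r3:Mul2,r4:6,r5:12
  c5: stall  regs: r0:8,r1:8,r2:7,r3:Mul2,r4:6,r5:12
  c6: CDB Mul1=64; issue MUL r0<-Mul1  regs: r0:Mul1,r1:8,r2:7,r3:Mul2,r4:6,r5:12
  c7: issue ADD r0<-Add1  regs: r0:Add1,r1:8,r2:7,r3:Mul2,r4:6,r5:12
  c8: issue SUB r5<-Add2  regs: r0:Add1,r1:8,r2:7,r3:Mul2,r4:6,r5:Add2
  c9: CDB Mul2=72; issue SUB r5<-Add3  regs: r0:Add1,r1:8,r2:7,r3:72,r4:6,r5:Add3
  c10: -  regs: r0:Add1,r1:8,r2:7,r3:72,r4:6,r5:Add3
  c11: CDB Add1=79  regs: r0:79,r1:8,r2:7,r3:72,r4:6,r5:Add3
  c12: CDB Mul1=48  regs: r0:79,r1:8,r2:7,r3:72,r4:6,r5:Add3
  c13: CDB Add2=73  regs: r0:79,r1:8,r2:7,r3:72,r4:6,r5:Add3
  c14: -  regs: r0:79,r1:8,r2:7,r3:72,r4:6,r5:Add3
  c15: CDB Add3=6  regs: r0:79,r1:8,r2:7,r3:72,r4:6,r5:6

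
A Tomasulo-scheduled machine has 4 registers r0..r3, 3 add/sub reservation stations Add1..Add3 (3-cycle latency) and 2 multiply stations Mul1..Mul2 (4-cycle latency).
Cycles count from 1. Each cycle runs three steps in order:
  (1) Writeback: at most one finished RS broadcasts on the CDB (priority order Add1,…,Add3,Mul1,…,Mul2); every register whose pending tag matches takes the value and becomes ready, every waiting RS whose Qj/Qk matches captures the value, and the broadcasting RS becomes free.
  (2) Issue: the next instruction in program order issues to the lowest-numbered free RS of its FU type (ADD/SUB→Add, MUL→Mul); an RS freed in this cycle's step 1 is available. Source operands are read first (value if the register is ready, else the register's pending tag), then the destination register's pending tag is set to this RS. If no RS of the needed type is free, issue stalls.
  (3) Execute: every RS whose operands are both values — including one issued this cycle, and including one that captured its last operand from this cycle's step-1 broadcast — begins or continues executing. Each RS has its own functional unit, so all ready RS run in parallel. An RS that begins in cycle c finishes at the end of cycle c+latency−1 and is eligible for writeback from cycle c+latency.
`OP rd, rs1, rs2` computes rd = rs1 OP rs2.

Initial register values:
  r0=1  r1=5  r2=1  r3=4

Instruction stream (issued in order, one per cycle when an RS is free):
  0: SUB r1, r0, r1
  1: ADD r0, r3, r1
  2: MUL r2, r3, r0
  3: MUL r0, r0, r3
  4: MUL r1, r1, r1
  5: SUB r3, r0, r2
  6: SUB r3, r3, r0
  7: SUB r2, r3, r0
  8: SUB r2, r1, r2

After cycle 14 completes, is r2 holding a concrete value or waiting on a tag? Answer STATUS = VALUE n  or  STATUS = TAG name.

STATUS = TAG Add3

c1: issue SUB r1<-Add1 | r0:1,r1:Add1,r2:1,r3:4
c2: issue ADD r0<-Add2 | r0:Add2,r1:Add1,r2:1,r3:4
c3: issue MUL r2<-Mul1 | r0:Add2,r1:Add1,r2:Mul1,r3:4
c4: CDB Add1=-4; issue MUL r0<-Mul2 | r0:Mul2,r1:-4,r2:Mul1,r3:4
c5: stall | r0:Mul2,r1:-4,r2:Mul1,r3:4
c6: stall | r0:Mul2,r1:-4,r2:Mul1,r3:4
c7: CDB Add2=0; stall | r0:Mul2,r1:-4,r2:Mul1,r3:4
c8: stall | r0:Mul2,r1:-4,r2:Mul1,r3:4
c9: stall | r0:Mul2,r1:-4,r2:Mul1,r3:4
c10: stall | r0:Mul2,r1:-4,r2:Mul1,r3:4
c11: CDB Mul1=0; issue MUL r1<-Mul1 | r0:Mul2,r1:Mul1,r2:0,r3:4
c12: CDB Mul2=0; issue SUB r3<-Add1 | r0:0,r1:Mul1,r2:0,r3:Add1
c13: issue SUB r3<-Add2 | r0:0,r1:Mul1,r2:0,r3:Add2
c14: issue SUB r2<-Add3 | r0:0,r1:Mul1,r2:Add3,r3:Add2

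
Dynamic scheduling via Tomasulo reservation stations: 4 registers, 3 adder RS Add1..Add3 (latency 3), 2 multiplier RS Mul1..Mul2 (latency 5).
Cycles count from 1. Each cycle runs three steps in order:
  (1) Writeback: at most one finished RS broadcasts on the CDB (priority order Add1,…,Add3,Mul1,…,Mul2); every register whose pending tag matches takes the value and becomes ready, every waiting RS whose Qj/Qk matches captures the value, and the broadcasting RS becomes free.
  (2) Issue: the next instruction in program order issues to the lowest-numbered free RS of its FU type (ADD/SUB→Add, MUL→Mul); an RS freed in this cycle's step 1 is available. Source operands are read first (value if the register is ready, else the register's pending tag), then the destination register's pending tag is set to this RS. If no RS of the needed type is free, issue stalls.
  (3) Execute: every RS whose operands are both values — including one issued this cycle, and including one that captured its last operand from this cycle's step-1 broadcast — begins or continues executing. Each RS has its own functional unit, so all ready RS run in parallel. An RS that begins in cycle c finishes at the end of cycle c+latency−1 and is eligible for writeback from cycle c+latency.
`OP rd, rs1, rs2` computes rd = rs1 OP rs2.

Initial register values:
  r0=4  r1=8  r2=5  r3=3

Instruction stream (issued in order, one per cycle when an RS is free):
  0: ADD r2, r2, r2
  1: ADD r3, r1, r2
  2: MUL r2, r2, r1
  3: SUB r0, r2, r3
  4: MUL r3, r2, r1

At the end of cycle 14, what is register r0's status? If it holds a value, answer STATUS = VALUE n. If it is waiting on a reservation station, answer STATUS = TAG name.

cycle 1: issue ADD r2<-Add1 // r0:4,r1:8,r2:Add1,r3:3
cycle 2: issue ADD r3<-Add2 // r0:4,r1:8,r2:Add1,r3:Add2
cycle 3: issue MUL r2<-Mul1 // r0:4,r1:8,r2:Mul1,r3:Add2
cycle 4: CDB Add1=10; issue SUB r0<-Add1 // r0:Add1,r1:8,r2:Mul1,r3:Add2
cycle 5: issue MUL r3<-Mul2 // r0:Add1,r1:8,r2:Mul1,r3:Mul2
cycle 6: - // r0:Add1,r1:8,r2:Mul1,r3:Mul2
cycle 7: CDB Add2=18 // r0:Add1,r1:8,r2:Mul1,r3:Mul2
cycle 8: - // r0:Add1,r1:8,r2:Mul1,r3:Mul2
cycle 9: CDB Mul1=80 // r0:Add1,r1:8,r2:80,r3:Mul2
cycle 10: - // r0:Add1,r1:8,r2:80,r3:Mul2
cycle 11: - // r0:Add1,r1:8,r2:80,r3:Mul2
cycle 12: CDB Add1=62 // r0:62,r1:8,r2:80,r3:Mul2
cycle 13: - // r0:62,r1:8,r2:80,r3:Mul2
cycle 14: CDB Mul2=640 // r0:62,r1:8,r2:80,r3:640

STATUS = VALUE 62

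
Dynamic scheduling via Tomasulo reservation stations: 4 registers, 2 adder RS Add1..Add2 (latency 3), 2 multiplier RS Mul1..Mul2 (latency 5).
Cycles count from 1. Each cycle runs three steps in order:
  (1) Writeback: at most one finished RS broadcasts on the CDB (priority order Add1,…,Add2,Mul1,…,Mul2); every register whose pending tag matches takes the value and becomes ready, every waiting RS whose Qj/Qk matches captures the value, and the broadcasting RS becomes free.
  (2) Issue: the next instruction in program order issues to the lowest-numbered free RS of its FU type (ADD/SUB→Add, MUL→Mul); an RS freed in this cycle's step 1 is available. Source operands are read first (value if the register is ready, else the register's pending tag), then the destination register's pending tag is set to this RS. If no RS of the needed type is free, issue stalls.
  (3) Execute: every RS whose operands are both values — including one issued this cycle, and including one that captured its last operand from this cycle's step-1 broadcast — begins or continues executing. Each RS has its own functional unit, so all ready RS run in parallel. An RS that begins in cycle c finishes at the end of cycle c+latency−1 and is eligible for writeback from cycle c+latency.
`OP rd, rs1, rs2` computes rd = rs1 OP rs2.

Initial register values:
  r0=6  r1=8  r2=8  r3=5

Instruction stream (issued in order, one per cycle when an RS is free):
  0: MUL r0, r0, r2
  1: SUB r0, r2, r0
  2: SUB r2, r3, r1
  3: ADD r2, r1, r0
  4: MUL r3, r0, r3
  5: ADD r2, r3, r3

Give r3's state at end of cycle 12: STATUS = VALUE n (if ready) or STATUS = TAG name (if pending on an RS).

STATUS = TAG Mul1

cycle 1: issue MUL r0<-Mul1 // r0:Mul1,r1:8,r2:8,r3:5
cycle 2: issue SUB r0<-Add1 // r0:Add1,r1:8,r2:8,r3:5
cycle 3: issue SUB r2<-Add2 // r0:Add1,r1:8,r2:Add2,r3:5
cycle 4: stall // r0:Add1,r1:8,r2:Add2,r3:5
cycle 5: stall // r0:Add1,r1:8,r2:Add2,r3:5
cycle 6: CDB Add2=-3; issue ADD r2<-Add2 // r0:Add1,r1:8,r2:Add2,r3:5
cycle 7: CDB Mul1=48; issue MUL r3<-Mul1 // r0:Add1,r1:8,r2:Add2,r3:Mul1
cycle 8: stall // r0:Add1,r1:8,r2:Add2,r3:Mul1
cycle 9: stall // r0:Add1,r1:8,r2:Add2,r3:Mul1
cycle 10: CDB Add1=-40; issue ADD r2<-Add1 // r0:-40,r1:8,r2:Add1,r3:Mul1
cycle 11: - // r0:-40,r1:8,r2:Add1,r3:Mul1
cycle 12: - // r0:-40,r1:8,r2:Add1,r3:Mul1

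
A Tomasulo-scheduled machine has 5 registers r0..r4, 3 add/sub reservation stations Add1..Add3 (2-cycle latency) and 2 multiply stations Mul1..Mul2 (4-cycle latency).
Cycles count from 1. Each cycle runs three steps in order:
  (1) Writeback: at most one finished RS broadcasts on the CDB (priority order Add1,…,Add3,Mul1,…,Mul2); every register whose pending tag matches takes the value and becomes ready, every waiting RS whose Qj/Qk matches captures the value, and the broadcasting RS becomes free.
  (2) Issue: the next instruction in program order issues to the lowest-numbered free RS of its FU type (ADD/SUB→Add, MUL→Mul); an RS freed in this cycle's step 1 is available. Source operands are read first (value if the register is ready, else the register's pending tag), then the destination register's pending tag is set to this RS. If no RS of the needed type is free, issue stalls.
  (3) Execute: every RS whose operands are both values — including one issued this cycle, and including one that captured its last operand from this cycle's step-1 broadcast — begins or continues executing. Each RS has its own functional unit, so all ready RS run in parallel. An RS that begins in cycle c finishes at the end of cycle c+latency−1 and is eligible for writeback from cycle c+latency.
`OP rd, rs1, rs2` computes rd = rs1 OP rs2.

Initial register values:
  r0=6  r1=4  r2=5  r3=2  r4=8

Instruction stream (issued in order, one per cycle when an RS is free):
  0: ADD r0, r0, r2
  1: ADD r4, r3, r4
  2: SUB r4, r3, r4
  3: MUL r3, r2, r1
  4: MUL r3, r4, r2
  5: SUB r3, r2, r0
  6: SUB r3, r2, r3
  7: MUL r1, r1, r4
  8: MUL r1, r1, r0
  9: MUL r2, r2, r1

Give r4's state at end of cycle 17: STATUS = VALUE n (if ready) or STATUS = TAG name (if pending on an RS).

c1: issue ADD r0<-Add1 | r0:Add1,r1:4,r2:5,r3:2,r4:8
c2: issue ADD r4<-Add2 | r0:Add1,r1:4,r2:5,r3:2,r4:Add2
c3: CDB Add1=11; issue SUB r4<-Add1 | r0:11,r1:4,r2:5,r3:2,r4:Add1
c4: CDB Add2=10; issue MUL r3<-Mul1 | r0:11,r1:4,r2:5,r3:Mul1,r4:Add1
c5: issue MUL r3<-Mul2 | r0:11,r1:4,r2:5,r3:Mul2,r4:Add1
c6: CDB Add1=-8; issue SUB r3<-Add1 | r0:11,r1:4,r2:5,r3:Add1,r4:-8
c7: issue SUB r3<-Add2 | r0:11,r1:4,r2:5,r3:Add2,r4:-8
c8: CDB Add1=-6; stall | r0:11,r1:4,r2:5,r3:Add2,r4:-8
c9: CDB Mul1=20; issue MUL r1<-Mul1 | r0:11,r1:Mul1,r2:5,r3:Add2,r4:-8
c10: CDB Add2=11; stall | r0:11,r1:Mul1,r2:5,r3:11,r4:-8
c11: CDB Mul2=-40; issue MUL r1<-Mul2 | r0:11,r1:Mul2,r2:5,r3:11,r4:-8
c12: stall | r0:11,r1:Mul2,r2:5,r3:11,r4:-8
c13: CDB Mul1=-32; issue MUL r2<-Mul1 | r0:11,r1:Mul2,r2:Mul1,r3:11,r4:-8
c14: - | r0:11,r1:Mul2,r2:Mul1,r3:11,r4:-8
c15: - | r0:11,r1:Mul2,r2:Mul1,r3:11,r4:-8
c16: - | r0:11,r1:Mul2,r2:Mul1,r3:11,r4:-8
c17: CDB Mul2=-352 | r0:11,r1:-352,r2:Mul1,r3:11,r4:-8

STATUS = VALUE -8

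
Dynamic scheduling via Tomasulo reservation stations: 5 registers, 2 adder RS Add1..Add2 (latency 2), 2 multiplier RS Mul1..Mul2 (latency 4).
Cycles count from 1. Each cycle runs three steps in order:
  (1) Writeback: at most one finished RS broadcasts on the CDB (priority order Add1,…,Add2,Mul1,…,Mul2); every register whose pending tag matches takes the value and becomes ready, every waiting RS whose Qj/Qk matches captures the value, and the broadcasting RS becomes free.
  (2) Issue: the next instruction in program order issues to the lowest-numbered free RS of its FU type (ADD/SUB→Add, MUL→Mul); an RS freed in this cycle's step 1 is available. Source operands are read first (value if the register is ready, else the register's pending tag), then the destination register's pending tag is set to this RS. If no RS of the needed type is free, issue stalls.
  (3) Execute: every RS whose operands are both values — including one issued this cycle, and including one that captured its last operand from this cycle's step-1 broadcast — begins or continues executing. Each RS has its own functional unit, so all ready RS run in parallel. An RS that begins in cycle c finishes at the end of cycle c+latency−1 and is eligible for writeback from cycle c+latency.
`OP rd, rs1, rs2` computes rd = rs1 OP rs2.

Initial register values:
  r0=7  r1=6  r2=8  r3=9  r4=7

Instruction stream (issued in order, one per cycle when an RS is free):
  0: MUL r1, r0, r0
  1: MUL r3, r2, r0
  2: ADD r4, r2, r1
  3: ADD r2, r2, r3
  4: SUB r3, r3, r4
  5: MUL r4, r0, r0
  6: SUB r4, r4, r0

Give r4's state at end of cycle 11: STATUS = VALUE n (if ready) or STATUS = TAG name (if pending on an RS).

STATUS = TAG Add1

cycle 1: issue MUL r1<-Mul1 // r0:7,r1:Mul1,r2:8,r3:9,r4:7
cycle 2: issue MUL r3<-Mul2 // r0:7,r1:Mul1,r2:8,r3:Mul2,r4:7
cycle 3: issue ADD r4<-Add1 // r0:7,r1:Mul1,r2:8,r3:Mul2,r4:Add1
cycle 4: issue ADD r2<-Add2 // r0:7,r1:Mul1,r2:Add2,r3:Mul2,r4:Add1
cycle 5: CDB Mul1=49; stall // r0:7,r1:49,r2:Add2,r3:Mul2,r4:Add1
cycle 6: CDB Mul2=56; stall // r0:7,r1:49,r2:Add2,r3:56,r4:Add1
cycle 7: CDB Add1=57; issue SUB r3<-Add1 // r0:7,r1:49,r2:Add2,r3:Add1,r4:57
cycle 8: CDB Add2=64; issue MUL r4<-Mul1 // r0:7,r1:49,r2:64,r3:Add1,r4:Mul1
cycle 9: CDB Add1=-1; issue SUB r4<-Add1 // r0:7,r1:49,r2:64,r3:-1,r4:Add1
cycle 10: - // r0:7,r1:49,r2:64,r3:-1,r4:Add1
cycle 11: - // r0:7,r1:49,r2:64,r3:-1,r4:Add1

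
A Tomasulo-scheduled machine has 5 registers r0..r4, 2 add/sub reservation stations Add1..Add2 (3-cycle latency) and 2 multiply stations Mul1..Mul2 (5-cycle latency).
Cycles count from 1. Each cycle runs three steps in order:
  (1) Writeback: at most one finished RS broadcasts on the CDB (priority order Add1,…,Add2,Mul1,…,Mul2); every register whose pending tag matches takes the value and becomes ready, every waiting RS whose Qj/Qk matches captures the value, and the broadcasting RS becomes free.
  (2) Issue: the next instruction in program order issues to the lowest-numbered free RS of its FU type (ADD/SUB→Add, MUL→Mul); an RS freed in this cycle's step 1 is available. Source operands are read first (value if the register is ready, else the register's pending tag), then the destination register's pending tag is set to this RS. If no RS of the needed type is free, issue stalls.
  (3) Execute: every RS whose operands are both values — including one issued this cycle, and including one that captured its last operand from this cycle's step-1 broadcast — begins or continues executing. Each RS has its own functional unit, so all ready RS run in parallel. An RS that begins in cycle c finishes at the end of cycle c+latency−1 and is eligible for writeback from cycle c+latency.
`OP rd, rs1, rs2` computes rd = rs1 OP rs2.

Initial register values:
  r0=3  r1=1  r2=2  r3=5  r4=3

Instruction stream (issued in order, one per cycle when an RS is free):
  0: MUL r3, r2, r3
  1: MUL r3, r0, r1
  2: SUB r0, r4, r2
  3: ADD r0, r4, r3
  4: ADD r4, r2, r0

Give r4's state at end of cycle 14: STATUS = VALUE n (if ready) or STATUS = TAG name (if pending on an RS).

c1: issue MUL r3<-Mul1 | r0:3,r1:1,r2:2,r3:Mul1,r4:3
c2: issue MUL r3<-Mul2 | r0:3,r1:1,r2:2,r3:Mul2,r4:3
c3: issue SUB r0<-Add1 | r0:Add1,r1:1,r2:2,r3:Mul2,r4:3
c4: issue ADD r0<-Add2 | r0:Add2,r1:1,r2:2,r3:Mul2,r4:3
c5: stall | r0:Add2,r1:1,r2:2,r3:Mul2,r4:3
c6: CDB Add1=1; issue ADD r4<-Add1 | r0:Add2,r1:1,r2:2,r3:Mul2,r4:Add1
c7: CDB Mul1=10 | r0:Add2,r1:1,r2:2,r3:Mul2,r4:Add1
c8: CDB Mul2=3 | r0:Add2,r1:1,r2:2,r3:3,r4:Add1
c9: - | r0:Add2,r1:1,r2:2,r3:3,r4:Add1
c10: - | r0:Add2,r1:1,r2:2,r3:3,r4:Add1
c11: CDB Add2=6 | r0:6,r1:1,r2:2,r3:3,r4:Add1
c12: - | r0:6,r1:1,r2:2,r3:3,r4:Add1
c13: - | r0:6,r1:1,r2:2,r3:3,r4:Add1
c14: CDB Add1=8 | r0:6,r1:1,r2:2,r3:3,r4:8

STATUS = VALUE 8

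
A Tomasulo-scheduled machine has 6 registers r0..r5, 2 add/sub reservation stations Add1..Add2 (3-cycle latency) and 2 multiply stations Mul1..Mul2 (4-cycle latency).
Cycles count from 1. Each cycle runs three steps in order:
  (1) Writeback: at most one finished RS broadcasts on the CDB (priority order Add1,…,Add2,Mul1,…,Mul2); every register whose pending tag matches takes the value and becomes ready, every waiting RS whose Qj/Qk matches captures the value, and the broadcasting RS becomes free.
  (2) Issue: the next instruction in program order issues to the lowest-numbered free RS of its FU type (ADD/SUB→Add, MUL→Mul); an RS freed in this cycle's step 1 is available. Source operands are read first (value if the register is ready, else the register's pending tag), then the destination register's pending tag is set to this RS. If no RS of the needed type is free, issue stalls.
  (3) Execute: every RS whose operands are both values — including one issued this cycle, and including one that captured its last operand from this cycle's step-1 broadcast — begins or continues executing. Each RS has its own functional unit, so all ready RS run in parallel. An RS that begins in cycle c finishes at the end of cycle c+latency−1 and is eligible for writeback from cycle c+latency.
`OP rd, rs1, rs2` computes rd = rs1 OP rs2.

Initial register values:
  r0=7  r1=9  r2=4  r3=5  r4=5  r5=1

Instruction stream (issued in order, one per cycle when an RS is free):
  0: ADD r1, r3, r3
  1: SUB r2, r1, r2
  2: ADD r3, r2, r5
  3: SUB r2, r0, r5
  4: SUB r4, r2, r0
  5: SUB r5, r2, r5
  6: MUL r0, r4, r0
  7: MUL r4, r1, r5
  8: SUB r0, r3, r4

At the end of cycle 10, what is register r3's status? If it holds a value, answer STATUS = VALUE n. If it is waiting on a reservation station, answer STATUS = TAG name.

c1: issue ADD r1<-Add1 | r0:7,r1:Add1,r2:4,r3:5,r4:5,r5:1
c2: issue SUB r2<-Add2 | r0:7,r1:Add1,r2:Add2,r3:5,r4:5,r5:1
c3: stall | r0:7,r1:Add1,r2:Add2,r3:5,r4:5,r5:1
c4: CDB Add1=10; issue ADD r3<-Add1 | r0:7,r1:10,r2:Add2,r3:Add1,r4:5,r5:1
c5: stall | r0:7,r1:10,r2:Add2,r3:Add1,r4:5,r5:1
c6: stall | r0:7,r1:10,r2:Add2,r3:Add1,r4:5,r5:1
c7: CDB Add2=6; issue SUB r2<-Add2 | r0:7,r1:10,r2:Add2,r3:Add1,r4:5,r5:1
c8: stall | r0:7,r1:10,r2:Add2,r3:Add1,r4:5,r5:1
c9: stall | r0:7,r1:10,r2:Add2,r3:Add1,r4:5,r5:1
c10: CDB Add1=7; issue SUB r4<-Add1 | r0:7,r1:10,r2:Add2,r3:7,r4:Add1,r5:1

STATUS = VALUE 7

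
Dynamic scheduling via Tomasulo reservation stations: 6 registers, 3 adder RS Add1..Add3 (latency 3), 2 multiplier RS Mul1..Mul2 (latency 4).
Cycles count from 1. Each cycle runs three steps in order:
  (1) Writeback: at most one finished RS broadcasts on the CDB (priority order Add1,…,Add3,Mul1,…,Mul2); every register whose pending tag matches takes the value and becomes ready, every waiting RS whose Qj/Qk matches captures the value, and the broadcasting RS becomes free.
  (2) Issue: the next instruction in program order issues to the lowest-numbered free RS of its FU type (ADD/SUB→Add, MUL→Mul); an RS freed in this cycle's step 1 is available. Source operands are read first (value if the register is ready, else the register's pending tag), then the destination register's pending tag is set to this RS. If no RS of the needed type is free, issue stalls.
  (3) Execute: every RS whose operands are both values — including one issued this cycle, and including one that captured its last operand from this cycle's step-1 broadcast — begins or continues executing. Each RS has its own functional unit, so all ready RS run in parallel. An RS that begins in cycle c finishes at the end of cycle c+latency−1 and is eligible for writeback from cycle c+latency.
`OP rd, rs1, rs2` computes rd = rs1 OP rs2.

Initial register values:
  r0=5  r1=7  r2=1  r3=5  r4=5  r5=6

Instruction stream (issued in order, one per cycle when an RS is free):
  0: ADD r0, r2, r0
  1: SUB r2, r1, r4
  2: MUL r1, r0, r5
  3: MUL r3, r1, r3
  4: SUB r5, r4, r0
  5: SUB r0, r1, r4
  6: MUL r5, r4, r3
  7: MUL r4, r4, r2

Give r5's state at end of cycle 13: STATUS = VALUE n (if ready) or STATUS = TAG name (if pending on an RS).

cycle 1: issue ADD r0<-Add1 // r0:Add1,r1:7,r2:1,r3:5,r4:5,r5:6
cycle 2: issue SUB r2<-Add2 // r0:Add1,r1:7,r2:Add2,r3:5,r4:5,r5:6
cycle 3: issue MUL r1<-Mul1 // r0:Add1,r1:Mul1,r2:Add2,r3:5,r4:5,r5:6
cycle 4: CDB Add1=6; issue MUL r3<-Mul2 // r0:6,r1:Mul1,r2:Add2,r3:Mul2,r4:5,r5:6
cycle 5: CDB Add2=2; issue SUB r5<-Add1 // r0:6,r1:Mul1,r2:2,r3:Mul2,r4:5,r5:Add1
cycle 6: issue SUB r0<-Add2 // r0:Add2,r1:Mul1,r2:2,r3:Mul2,r4:5,r5:Add1
cycle 7: stall // r0:Add2,r1:Mul1,r2:2,r3:Mul2,r4:5,r5:Add1
cycle 8: CDB Add1=-1; stall // r0:Add2,r1:Mul1,r2:2,r3:Mul2,r4:5,r5:-1
cycle 9: CDB Mul1=36; issue MUL r5<-Mul1 // r0:Add2,r1:36,r2:2,r3:Mul2,r4:5,r5:Mul1
cycle 10: stall // r0:Add2,r1:36,r2:2,r3:Mul2,r4:5,r5:Mul1
cycle 11: stall // r0:Add2,r1:36,r2:2,r3:Mul2,r4:5,r5:Mul1
cycle 12: CDB Add2=31; stall // r0:31,r1:36,r2:2,r3:Mul2,r4:5,r5:Mul1
cycle 13: CDB Mul2=180; issue MUL r4<-Mul2 // r0:31,r1:36,r2:2,r3:180,r4:Mul2,r5:Mul1

STATUS = TAG Mul1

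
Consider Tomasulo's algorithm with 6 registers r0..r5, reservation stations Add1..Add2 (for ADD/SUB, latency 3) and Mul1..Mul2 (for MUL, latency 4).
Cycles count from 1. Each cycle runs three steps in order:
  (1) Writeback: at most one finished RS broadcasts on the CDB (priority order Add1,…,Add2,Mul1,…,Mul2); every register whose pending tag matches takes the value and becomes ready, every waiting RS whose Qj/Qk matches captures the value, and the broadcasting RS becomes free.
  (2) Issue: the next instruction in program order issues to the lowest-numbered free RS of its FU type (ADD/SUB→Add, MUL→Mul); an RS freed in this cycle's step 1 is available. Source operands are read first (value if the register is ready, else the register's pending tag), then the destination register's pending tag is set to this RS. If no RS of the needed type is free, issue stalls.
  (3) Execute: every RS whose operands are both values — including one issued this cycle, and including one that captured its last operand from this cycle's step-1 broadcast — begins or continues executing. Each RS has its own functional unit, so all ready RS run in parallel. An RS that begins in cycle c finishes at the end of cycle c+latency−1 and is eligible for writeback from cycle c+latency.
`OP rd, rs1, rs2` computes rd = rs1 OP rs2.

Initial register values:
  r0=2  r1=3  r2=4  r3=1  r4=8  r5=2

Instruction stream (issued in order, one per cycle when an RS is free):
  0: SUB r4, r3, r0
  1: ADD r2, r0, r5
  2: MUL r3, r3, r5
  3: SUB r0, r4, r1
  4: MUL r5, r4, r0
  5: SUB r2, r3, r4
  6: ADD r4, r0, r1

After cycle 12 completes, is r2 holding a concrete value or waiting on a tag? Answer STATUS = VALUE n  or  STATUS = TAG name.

cycle 1: issue SUB r4<-Add1 // r0:2,r1:3,r2:4,r3:1,r4:Add1,r5:2
cycle 2: issue ADD r2<-Add2 // r0:2,r1:3,r2:Add2,r3:1,r4:Add1,r5:2
cycle 3: issue MUL r3<-Mul1 // r0:2,r1:3,r2:Add2,r3:Mul1,r4:Add1,r5:2
cycle 4: CDB Add1=-1; issue SUB r0<-Add1 // r0:Add1,r1:3,r2:Add2,r3:Mul1,r4:-1,r5:2
cycle 5: CDB Add2=4; issue MUL r5<-Mul2 // r0:Add1,r1:3,r2:4,r3:Mul1,r4:-1,r5:Mul2
cycle 6: issue SUB r2<-Add2 // r0:Add1,r1:3,r2:Add2,r3:Mul1,r4:-1,r5:Mul2
cycle 7: CDB Add1=-4; issue ADD r4<-Add1 // r0:-4,r1:3,r2:Add2,r3:Mul1,r4:Add1,r5:Mul2
cycle 8: CDB Mul1=2 // r0:-4,r1:3,r2:Add2,r3:2,r4:Add1,r5:Mul2
cycle 9: - // r0:-4,r1:3,r2:Add2,r3:2,r4:Add1,r5:Mul2
cycle 10: CDB Add1=-1 // r0:-4,r1:3,r2:Add2,r3:2,r4:-1,r5:Mul2
cycle 11: CDB Add2=3 // r0:-4,r1:3,r2:3,r3:2,r4:-1,r5:Mul2
cycle 12: CDB Mul2=4 // r0:-4,r1:3,r2:3,r3:2,r4:-1,r5:4

STATUS = VALUE 3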